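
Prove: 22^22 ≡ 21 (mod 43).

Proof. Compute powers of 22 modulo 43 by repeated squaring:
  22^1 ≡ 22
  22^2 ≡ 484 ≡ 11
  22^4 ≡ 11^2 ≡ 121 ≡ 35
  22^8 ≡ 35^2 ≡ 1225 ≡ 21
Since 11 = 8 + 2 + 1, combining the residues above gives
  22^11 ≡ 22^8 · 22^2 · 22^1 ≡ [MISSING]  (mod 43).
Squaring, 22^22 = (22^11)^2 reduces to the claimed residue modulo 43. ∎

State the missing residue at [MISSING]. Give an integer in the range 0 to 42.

22^8 · 22^2 · 22^1 ≡ 21 · 11 · 22 = 5082.
5082 mod 43 = 8, so 22^11 ≡ 8 (mod 43).

8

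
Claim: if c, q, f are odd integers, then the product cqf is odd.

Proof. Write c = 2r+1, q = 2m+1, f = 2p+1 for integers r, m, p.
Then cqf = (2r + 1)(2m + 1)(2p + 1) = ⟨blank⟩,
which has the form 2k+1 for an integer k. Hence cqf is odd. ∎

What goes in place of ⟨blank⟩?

(2r + 1)(2m + 1)(2p + 1) = 8mpr + 4mp + 4mr + 2m + 4pr + 2p + 2r + 1
= 2(4mpr + 2mp + 2mr + m + 2pr + p + r) + 1.
Since 4mpr + 2mp + 2mr + m + 2pr + p + r is an integer, the product is of the form 2k+1 for an integer k.

2(4mpr + 2mp + 2mr + m + 2pr + p + r) + 1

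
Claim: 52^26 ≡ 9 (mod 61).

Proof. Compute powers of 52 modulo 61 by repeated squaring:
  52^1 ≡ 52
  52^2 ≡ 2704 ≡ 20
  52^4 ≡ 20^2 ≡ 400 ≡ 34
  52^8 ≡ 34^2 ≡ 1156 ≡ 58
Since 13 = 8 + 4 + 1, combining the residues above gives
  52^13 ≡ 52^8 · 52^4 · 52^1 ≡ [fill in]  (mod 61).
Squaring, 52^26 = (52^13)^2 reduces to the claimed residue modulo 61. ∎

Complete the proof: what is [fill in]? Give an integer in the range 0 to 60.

52^8 · 52^4 · 52^1 ≡ 58 · 34 · 52 = 102544.
102544 mod 61 = 3, so 52^13 ≡ 3 (mod 61).

3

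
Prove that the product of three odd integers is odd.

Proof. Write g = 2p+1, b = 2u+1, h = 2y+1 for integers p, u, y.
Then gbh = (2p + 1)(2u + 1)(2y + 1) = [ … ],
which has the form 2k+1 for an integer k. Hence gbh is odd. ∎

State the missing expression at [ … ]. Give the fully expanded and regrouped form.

(2p + 1)(2u + 1)(2y + 1) = 8puy + 4pu + 4py + 2p + 4uy + 2u + 2y + 1
= 2(4puy + 2pu + 2py + p + 2uy + u + y) + 1.
Since 4puy + 2pu + 2py + p + 2uy + u + y is an integer, the product is of the form 2k+1 for an integer k.

2(4puy + 2pu + 2py + p + 2uy + u + y) + 1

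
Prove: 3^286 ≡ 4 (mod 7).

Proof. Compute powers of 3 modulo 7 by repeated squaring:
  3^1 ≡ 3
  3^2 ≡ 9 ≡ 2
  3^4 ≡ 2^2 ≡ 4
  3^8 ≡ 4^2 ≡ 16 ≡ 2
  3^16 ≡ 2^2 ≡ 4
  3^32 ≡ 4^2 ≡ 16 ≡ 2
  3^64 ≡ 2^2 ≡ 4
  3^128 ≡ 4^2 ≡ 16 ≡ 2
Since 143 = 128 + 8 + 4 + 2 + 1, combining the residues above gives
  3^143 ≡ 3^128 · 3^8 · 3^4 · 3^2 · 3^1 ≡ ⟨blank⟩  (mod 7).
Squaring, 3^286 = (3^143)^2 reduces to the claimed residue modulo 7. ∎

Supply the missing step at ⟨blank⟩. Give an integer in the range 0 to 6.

3^128 · 3^8 · 3^4 · 3^2 · 3^1 ≡ 2 · 2 · 4 · 2 · 3 = 96.
96 mod 7 = 5, so 3^143 ≡ 5 (mod 7).

5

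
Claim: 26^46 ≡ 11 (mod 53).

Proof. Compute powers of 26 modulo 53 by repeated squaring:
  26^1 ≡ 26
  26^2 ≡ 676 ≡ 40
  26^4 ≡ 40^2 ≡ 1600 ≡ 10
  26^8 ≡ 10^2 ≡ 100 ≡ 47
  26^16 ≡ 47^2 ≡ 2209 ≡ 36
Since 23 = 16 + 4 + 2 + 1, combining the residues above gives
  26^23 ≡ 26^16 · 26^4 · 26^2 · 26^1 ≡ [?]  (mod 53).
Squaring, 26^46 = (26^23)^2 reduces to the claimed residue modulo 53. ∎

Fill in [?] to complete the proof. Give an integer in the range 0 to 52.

8

Multiply the listed residues: 36 · 10 · 40 · 26 = 360 → 14400 → 374400.
Reducing modulo 53: 374400 = 7064·53 + 8, so 26^23 ≡ 8.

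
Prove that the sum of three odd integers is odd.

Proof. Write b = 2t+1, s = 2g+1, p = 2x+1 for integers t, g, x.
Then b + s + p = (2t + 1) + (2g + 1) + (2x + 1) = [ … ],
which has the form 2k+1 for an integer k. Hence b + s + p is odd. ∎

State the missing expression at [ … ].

2(g + t + x + 1) + 1

Expanding: (2t + 1) + (2g + 1) + (2x + 1) = 2g + 2t + 2x + 3.
Every term except the constant is even, so this is 2(g + t + x + 1) + 1,
and g + t + x + 1 ∈ ℤ gives the required form.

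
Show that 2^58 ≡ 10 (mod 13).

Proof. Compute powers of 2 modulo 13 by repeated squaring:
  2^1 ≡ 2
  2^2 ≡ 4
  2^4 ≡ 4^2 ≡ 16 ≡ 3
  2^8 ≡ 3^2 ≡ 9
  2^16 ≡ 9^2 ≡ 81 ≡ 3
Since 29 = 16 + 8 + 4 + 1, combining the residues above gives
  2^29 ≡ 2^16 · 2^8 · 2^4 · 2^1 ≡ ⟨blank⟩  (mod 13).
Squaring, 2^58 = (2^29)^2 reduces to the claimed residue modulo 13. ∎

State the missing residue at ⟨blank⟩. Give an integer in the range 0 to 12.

6

2^16 · 2^8 · 2^4 · 2^1 ≡ 3 · 9 · 3 · 2 = 162.
162 mod 13 = 6, so 2^29 ≡ 6 (mod 13).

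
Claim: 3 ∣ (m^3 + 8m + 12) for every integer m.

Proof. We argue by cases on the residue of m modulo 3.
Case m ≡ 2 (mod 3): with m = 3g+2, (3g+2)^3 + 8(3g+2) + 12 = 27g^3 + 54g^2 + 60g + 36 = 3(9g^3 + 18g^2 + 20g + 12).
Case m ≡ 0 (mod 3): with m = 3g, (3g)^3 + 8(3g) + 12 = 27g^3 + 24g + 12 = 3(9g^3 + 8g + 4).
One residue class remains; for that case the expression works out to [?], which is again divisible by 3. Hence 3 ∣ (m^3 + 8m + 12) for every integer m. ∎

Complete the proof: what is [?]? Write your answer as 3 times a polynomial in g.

The residues treated are {2, 0}, so the missing case is m ≡ 1 (mod 3); write m = 3g+1.
Then (3g+1)^3 + 8(3g+1) + 12 = 27g^3 + 27g^2 + 33g + 21 = 3(9g^3 + 9g^2 + 11g + 7).

3(9g^3 + 9g^2 + 11g + 7)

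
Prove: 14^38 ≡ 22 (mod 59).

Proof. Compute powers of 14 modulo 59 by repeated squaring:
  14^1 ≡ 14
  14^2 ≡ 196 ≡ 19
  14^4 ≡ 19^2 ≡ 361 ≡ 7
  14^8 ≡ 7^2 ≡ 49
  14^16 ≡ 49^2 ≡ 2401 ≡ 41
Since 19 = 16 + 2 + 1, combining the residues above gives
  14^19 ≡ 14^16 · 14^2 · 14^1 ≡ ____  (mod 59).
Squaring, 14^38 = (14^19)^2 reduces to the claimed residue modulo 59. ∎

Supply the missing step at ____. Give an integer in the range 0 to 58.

50

Multiply the listed residues: 41 · 19 · 14 = 779 → 10906.
Reducing modulo 59: 10906 = 184·59 + 50, so 14^19 ≡ 50.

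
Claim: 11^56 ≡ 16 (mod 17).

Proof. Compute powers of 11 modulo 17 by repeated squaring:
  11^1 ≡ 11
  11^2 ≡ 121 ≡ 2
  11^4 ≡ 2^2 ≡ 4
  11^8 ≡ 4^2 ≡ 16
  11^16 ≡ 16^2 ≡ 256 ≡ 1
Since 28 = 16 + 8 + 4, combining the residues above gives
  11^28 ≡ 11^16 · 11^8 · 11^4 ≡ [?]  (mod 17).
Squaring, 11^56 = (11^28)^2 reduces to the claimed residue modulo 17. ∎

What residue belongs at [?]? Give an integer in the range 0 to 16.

13

Multiply the listed residues: 1 · 16 · 4 = 16 → 64.
Reducing modulo 17: 64 = 3·17 + 13, so 11^28 ≡ 13.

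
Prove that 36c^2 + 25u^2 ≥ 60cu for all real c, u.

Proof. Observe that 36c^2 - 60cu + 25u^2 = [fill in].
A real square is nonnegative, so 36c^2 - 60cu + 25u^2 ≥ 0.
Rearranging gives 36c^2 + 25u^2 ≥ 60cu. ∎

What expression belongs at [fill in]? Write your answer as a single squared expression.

(6c - 5u)^2

The leading and trailing coefficients are 6^2 and 5^2, and 60 = 2·6·5, so the trinomial is (6c - 5u)^2.
Hence 36c^2 - 60cu + 25u^2 ≥ 0.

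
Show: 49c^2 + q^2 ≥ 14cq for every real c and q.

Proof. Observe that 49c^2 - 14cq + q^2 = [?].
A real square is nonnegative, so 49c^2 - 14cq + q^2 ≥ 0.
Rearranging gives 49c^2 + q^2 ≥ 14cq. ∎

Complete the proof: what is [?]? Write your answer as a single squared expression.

49c^2 - 14cq + q^2 is a perfect-square trinomial: the outer terms are (7c)^2 and (q)^2, and the cross term is -2·7c·q.
So 49c^2 - 14cq + q^2 = (7c - q)^2 ≥ 0.

(7c - q)^2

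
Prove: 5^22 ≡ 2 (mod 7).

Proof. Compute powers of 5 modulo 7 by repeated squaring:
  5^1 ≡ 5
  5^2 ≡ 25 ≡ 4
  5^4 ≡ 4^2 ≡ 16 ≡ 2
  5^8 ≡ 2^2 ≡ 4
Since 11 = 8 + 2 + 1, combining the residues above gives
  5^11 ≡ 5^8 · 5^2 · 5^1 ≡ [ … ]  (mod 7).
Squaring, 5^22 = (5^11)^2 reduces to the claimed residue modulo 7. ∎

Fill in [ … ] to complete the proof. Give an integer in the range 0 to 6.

3

5^8 · 5^2 · 5^1 ≡ 4 · 4 · 5 = 80.
80 mod 7 = 3, so 5^11 ≡ 3 (mod 7).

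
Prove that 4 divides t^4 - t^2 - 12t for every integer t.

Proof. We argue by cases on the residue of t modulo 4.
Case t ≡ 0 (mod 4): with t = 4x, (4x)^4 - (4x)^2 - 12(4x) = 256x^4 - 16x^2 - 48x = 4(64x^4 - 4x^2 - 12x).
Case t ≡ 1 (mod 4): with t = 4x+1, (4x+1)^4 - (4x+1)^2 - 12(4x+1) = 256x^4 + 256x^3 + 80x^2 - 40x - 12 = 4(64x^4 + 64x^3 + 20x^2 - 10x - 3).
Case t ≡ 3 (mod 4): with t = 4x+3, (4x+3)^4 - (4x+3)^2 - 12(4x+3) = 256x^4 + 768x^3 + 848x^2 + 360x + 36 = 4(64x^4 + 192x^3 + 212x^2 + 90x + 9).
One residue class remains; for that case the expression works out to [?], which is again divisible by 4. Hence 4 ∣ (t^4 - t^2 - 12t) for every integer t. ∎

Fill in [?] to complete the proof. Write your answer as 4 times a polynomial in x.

4(64x^4 + 128x^3 + 92x^2 + 16x - 3)

The residues treated are {0, 1, 3}, so the missing case is t ≡ 2 (mod 4); write t = 4x+2.
Then (4x+2)^4 - (4x+2)^2 - 12(4x+2) = 256x^4 + 512x^3 + 368x^2 + 64x - 12 = 4(64x^4 + 128x^3 + 92x^2 + 16x - 3).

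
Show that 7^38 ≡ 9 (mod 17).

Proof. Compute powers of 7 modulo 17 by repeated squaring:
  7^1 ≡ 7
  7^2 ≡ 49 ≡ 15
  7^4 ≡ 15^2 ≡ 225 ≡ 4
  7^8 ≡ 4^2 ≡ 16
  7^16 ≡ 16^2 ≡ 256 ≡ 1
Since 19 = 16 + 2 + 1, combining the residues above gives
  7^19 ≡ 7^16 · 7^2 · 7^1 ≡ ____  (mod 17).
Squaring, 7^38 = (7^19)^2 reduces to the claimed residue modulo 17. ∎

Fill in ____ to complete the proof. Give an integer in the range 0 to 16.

7^16 · 7^2 · 7^1 ≡ 1 · 15 · 7 = 105.
105 mod 17 = 3, so 7^19 ≡ 3 (mod 17).

3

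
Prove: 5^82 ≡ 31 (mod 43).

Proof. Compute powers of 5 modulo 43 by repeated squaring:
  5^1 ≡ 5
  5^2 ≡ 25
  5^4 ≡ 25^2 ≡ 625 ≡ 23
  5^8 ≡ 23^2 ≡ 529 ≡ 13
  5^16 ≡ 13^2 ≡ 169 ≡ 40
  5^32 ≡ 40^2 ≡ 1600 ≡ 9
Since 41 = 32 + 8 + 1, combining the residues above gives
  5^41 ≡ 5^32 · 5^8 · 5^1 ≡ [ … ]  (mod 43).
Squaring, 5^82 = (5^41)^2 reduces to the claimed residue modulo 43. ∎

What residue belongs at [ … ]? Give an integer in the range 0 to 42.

26

5^32 · 5^8 · 5^1 ≡ 9 · 13 · 5 = 585.
585 mod 43 = 26, so 5^41 ≡ 26 (mod 43).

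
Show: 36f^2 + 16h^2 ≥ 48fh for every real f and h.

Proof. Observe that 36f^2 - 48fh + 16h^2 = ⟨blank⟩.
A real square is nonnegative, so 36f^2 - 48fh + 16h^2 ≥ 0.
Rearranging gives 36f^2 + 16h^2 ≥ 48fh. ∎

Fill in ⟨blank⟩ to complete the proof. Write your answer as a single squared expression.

36f^2 - 48fh + 16h^2 is a perfect-square trinomial: the outer terms are (6f)^2 and (4h)^2, and the cross term is -2·6f·4h.
So 36f^2 - 48fh + 16h^2 = (6f - 4h)^2 ≥ 0.

(6f - 4h)^2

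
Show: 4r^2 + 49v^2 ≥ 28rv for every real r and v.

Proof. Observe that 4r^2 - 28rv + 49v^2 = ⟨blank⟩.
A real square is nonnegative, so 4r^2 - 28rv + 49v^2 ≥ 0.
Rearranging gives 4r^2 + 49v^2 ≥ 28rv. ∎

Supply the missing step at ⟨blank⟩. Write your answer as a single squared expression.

(2r - 7v)^2

4r^2 - 28rv + 49v^2 is a perfect-square trinomial: the outer terms are (2r)^2 and (7v)^2, and the cross term is -2·2r·7v.
So 4r^2 - 28rv + 49v^2 = (2r - 7v)^2 ≥ 0.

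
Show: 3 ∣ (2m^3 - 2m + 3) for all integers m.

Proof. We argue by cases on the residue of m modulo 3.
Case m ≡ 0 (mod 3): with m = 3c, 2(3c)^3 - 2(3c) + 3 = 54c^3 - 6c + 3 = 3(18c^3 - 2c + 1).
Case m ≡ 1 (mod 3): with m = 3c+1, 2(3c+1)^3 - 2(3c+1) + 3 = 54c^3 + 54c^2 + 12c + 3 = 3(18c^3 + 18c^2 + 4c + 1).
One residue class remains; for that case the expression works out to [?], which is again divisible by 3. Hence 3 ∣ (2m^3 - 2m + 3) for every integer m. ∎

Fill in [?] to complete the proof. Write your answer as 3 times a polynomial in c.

The residues treated are {0, 1}, so the missing case is m ≡ 2 (mod 3); write m = 3c+2.
Then 2(3c+2)^3 - 2(3c+2) + 3 = 54c^3 + 108c^2 + 66c + 15 = 3(18c^3 + 36c^2 + 22c + 5).

3(18c^3 + 36c^2 + 22c + 5)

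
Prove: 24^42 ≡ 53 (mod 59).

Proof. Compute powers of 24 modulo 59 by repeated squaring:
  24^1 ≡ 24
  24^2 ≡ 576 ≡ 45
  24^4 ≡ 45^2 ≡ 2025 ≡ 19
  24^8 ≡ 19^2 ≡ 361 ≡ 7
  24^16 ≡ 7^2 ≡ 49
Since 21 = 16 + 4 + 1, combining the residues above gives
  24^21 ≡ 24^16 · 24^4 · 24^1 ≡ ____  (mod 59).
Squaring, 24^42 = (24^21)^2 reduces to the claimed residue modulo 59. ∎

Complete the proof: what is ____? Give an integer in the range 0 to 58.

42

24^16 · 24^4 · 24^1 ≡ 49 · 19 · 24 = 22344.
22344 mod 59 = 42, so 24^21 ≡ 42 (mod 59).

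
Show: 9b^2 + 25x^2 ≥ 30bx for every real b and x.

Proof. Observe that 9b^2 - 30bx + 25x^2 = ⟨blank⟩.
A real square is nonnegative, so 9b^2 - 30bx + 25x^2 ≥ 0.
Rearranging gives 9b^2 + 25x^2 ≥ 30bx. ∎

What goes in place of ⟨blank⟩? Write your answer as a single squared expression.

The leading and trailing coefficients are 3^2 and 5^2, and 30 = 2·3·5, so the trinomial is (3b - 5x)^2.
Hence 9b^2 - 30bx + 25x^2 ≥ 0.

(3b - 5x)^2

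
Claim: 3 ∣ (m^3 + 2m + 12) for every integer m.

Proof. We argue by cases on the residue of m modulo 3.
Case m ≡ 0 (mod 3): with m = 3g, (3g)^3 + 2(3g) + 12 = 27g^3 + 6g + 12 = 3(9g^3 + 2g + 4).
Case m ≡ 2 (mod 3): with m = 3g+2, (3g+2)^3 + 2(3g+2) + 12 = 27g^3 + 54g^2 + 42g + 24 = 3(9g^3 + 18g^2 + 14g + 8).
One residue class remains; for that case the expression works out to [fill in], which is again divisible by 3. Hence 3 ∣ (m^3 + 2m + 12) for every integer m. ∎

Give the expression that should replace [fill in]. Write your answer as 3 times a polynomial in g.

The residues treated are {0, 2}, so the missing case is m ≡ 1 (mod 3); write m = 3g+1.
Then (3g+1)^3 + 2(3g+1) + 12 = 27g^3 + 27g^2 + 15g + 15 = 3(9g^3 + 9g^2 + 5g + 5).

3(9g^3 + 9g^2 + 5g + 5)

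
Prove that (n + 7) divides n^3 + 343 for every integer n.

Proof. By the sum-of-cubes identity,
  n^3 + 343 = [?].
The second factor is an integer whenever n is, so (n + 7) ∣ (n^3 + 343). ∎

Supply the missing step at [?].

(n + 7)(n^2 - 7n + 49)

a^3 + b^3 = (a + b)(a^2 - ab + b^2). With a = n, b = 7:
n^3 + 343 = (n + 7)(n^2 - 7n + 49).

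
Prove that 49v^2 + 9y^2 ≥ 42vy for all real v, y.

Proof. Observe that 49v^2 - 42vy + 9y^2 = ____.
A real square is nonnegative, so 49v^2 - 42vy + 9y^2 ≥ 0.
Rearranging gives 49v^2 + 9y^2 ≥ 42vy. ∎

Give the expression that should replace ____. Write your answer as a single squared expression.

49v^2 - 42vy + 9y^2 is a perfect-square trinomial: the outer terms are (7v)^2 and (3y)^2, and the cross term is -2·7v·3y.
So 49v^2 - 42vy + 9y^2 = (7v - 3y)^2 ≥ 0.

(7v - 3y)^2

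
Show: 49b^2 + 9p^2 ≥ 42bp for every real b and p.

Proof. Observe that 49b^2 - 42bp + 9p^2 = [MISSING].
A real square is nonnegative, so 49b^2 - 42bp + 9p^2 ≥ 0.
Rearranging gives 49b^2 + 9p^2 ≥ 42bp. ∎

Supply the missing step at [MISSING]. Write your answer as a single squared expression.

(7b - 3p)^2

The leading and trailing coefficients are 7^2 and 3^2, and 42 = 2·7·3, so the trinomial is (7b - 3p)^2.
Hence 49b^2 - 42bp + 9p^2 ≥ 0.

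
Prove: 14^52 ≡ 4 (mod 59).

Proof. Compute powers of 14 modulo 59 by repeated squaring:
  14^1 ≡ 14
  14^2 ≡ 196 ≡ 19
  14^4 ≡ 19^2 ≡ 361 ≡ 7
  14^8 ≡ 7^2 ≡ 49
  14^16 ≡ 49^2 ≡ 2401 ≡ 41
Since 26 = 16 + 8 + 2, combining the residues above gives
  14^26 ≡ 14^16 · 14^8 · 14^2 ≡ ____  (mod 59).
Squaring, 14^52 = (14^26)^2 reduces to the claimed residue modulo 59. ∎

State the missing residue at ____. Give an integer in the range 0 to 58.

57

Multiply the listed residues: 41 · 49 · 19 = 2009 → 38171.
Reducing modulo 59: 38171 = 646·59 + 57, so 14^26 ≡ 57.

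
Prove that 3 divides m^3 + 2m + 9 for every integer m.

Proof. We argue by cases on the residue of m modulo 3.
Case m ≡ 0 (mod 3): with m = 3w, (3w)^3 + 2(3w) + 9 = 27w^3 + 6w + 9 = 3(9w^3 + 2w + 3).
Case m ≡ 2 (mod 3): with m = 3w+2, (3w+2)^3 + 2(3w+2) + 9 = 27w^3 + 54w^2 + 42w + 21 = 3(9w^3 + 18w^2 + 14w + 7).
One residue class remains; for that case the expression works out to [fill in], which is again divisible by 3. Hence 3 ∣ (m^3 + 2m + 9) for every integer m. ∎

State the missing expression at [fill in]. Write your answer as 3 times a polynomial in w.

The residues treated are {0, 2}, so the missing case is m ≡ 1 (mod 3); write m = 3w+1.
Then (3w+1)^3 + 2(3w+1) + 9 = 27w^3 + 27w^2 + 15w + 12 = 3(9w^3 + 9w^2 + 5w + 4).

3(9w^3 + 9w^2 + 5w + 4)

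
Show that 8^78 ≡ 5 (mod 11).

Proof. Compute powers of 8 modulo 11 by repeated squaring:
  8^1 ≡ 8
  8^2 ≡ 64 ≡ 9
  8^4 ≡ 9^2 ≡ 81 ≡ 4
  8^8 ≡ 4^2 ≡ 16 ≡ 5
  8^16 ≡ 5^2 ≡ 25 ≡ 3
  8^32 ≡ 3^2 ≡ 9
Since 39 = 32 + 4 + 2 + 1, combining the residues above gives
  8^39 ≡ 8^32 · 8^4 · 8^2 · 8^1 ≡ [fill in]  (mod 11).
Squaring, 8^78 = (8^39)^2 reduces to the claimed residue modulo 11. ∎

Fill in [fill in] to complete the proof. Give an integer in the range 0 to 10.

7

8^32 · 8^4 · 8^2 · 8^1 ≡ 9 · 4 · 9 · 8 = 2592.
2592 mod 11 = 7, so 8^39 ≡ 7 (mod 11).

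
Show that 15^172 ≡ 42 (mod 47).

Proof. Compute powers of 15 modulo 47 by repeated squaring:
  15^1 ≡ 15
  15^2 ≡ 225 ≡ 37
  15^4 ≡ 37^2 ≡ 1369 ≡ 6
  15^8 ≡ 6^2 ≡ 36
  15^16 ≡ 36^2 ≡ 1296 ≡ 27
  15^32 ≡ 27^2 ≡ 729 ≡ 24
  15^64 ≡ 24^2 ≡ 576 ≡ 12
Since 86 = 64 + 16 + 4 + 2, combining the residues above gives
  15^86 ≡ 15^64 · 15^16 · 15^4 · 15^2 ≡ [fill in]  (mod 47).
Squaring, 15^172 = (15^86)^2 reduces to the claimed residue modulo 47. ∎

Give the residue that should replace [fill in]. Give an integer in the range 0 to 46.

15^64 · 15^16 · 15^4 · 15^2 ≡ 12 · 27 · 6 · 37 = 71928.
71928 mod 47 = 18, so 15^86 ≡ 18 (mod 47).

18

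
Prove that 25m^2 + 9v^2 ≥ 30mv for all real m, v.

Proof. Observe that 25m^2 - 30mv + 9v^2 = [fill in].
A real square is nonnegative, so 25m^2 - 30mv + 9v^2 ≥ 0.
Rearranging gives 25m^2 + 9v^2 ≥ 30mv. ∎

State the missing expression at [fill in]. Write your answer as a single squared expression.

(5m - 3v)^2

The leading and trailing coefficients are 5^2 and 3^2, and 30 = 2·5·3, so the trinomial is (5m - 3v)^2.
Hence 25m^2 - 30mv + 9v^2 ≥ 0.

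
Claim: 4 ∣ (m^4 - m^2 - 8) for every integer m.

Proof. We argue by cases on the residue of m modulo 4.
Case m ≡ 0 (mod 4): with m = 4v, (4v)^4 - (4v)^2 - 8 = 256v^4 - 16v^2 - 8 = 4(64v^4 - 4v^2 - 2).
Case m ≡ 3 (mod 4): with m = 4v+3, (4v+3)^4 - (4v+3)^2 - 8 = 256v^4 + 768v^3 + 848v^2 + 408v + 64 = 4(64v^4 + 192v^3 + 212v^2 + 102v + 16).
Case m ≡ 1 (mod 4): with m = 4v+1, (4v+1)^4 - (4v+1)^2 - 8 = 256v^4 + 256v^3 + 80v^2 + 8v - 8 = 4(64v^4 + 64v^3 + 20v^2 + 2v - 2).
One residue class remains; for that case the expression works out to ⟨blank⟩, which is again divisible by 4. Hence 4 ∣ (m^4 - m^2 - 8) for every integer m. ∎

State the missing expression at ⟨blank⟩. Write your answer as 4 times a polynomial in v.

Only m ≡ 2 (mod 4) is unaccounted for. Put m = 4v+2:
(4v+2)^4 - (4v+2)^2 - 8 expands to 256v^4 + 512v^3 + 368v^2 + 112v + 4,
and factoring out 4 leaves 4(64v^4 + 128v^3 + 92v^2 + 28v + 1).

4(64v^4 + 128v^3 + 92v^2 + 28v + 1)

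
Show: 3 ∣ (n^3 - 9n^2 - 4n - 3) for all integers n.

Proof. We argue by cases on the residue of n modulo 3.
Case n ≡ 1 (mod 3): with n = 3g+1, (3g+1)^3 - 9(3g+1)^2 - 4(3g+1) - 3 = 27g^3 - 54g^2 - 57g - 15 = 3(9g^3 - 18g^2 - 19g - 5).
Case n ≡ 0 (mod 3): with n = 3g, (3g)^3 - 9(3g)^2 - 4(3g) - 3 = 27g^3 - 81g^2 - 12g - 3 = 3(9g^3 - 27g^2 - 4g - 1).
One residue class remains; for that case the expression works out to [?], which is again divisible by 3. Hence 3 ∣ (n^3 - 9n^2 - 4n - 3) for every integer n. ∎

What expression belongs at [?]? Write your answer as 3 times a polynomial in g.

3(9g^3 - 9g^2 - 28g - 13)

The residues treated are {1, 0}, so the missing case is n ≡ 2 (mod 3); write n = 3g+2.
Then (3g+2)^3 - 9(3g+2)^2 - 4(3g+2) - 3 = 27g^3 - 27g^2 - 84g - 39 = 3(9g^3 - 9g^2 - 28g - 13).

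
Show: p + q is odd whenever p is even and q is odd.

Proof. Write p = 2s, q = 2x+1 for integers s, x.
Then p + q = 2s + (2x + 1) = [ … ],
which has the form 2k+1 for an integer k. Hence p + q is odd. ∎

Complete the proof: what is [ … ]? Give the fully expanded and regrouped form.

2s + (2x + 1) = 2s + 2x + 1
= 2(s + x) + 1.
Since s + x is an integer, the sum is of the form 2k+1 for an integer k.

2(s + x) + 1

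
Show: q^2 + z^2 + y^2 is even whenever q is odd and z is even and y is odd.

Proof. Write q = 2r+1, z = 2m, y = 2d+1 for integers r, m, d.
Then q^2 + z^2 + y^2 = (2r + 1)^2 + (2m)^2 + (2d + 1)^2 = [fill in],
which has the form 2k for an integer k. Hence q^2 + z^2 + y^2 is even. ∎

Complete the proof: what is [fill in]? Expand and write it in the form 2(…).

2(2d^2 + 2d + 2m^2 + 2r^2 + 2r + 1)

(2r + 1)^2 + (2m)^2 + (2d + 1)^2 = 4d^2 + 4d + 4m^2 + 4r^2 + 4r + 2
= 2(2d^2 + 2d + 2m^2 + 2r^2 + 2r + 1).
Since 2d^2 + 2d + 2m^2 + 2r^2 + 2r + 1 is an integer, the sum of squares is of the form 2k for an integer k.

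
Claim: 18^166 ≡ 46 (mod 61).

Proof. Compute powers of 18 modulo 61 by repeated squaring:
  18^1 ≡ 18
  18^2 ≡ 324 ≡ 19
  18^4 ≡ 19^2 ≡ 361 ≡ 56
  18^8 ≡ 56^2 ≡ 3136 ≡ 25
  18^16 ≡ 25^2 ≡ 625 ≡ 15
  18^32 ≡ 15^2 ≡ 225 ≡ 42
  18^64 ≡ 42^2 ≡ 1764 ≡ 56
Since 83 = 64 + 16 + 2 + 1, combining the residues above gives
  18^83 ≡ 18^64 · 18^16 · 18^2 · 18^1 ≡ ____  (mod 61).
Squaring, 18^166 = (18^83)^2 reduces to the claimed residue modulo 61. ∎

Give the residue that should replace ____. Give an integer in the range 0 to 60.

31

Multiply the listed residues: 56 · 15 · 19 · 18 = 840 → 15960 → 287280.
Reducing modulo 61: 287280 = 4709·61 + 31, so 18^83 ≡ 31.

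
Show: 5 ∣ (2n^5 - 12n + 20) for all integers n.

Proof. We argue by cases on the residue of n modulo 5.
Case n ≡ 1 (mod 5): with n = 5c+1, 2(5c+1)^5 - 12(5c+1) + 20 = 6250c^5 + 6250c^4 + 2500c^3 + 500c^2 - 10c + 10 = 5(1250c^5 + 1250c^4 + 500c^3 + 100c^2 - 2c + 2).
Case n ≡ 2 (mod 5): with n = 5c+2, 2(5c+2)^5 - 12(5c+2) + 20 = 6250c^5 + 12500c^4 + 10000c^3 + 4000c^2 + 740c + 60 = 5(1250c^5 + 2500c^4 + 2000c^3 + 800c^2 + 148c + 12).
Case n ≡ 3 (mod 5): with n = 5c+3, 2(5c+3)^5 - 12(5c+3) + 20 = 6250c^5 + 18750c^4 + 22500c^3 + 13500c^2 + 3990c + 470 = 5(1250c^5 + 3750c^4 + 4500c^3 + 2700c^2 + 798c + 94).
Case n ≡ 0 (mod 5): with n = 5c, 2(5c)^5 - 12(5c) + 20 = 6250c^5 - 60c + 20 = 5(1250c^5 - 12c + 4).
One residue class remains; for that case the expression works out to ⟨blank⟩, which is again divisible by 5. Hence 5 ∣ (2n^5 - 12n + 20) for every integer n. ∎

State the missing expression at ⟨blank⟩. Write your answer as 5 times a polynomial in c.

The residues treated are {1, 2, 3, 0}, so the missing case is n ≡ 4 (mod 5); write n = 5c+4.
Then 2(5c+4)^5 - 12(5c+4) + 20 = 6250c^5 + 25000c^4 + 40000c^3 + 32000c^2 + 12740c + 2020 = 5(1250c^5 + 5000c^4 + 8000c^3 + 6400c^2 + 2548c + 404).

5(1250c^5 + 5000c^4 + 8000c^3 + 6400c^2 + 2548c + 404)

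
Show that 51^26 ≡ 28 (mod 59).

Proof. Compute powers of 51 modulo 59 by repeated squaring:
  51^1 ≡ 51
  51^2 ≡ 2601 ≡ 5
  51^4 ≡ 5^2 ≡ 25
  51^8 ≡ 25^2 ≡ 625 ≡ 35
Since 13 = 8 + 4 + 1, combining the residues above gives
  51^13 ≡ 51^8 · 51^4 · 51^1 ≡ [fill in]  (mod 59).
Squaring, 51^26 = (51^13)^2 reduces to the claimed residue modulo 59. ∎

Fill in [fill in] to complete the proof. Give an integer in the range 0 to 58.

21

51^8 · 51^4 · 51^1 ≡ 35 · 25 · 51 = 44625.
44625 mod 59 = 21, so 51^13 ≡ 21 (mod 59).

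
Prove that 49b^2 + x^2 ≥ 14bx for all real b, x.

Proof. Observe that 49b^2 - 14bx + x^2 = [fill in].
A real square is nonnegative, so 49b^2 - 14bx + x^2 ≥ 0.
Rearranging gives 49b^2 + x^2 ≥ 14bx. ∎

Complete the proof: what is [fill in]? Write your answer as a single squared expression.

The leading and trailing coefficients are 7^2 and 1^2, and 14 = 2·7·1, so the trinomial is (7b - x)^2.
Hence 49b^2 - 14bx + x^2 ≥ 0.

(7b - x)^2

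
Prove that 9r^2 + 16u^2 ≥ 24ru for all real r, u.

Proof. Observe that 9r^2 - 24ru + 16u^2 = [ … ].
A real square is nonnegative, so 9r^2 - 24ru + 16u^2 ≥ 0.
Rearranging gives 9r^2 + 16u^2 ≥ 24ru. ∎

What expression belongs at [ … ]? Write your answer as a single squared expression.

9r^2 - 24ru + 16u^2 is a perfect-square trinomial: the outer terms are (3r)^2 and (4u)^2, and the cross term is -2·3r·4u.
So 9r^2 - 24ru + 16u^2 = (3r - 4u)^2 ≥ 0.

(3r - 4u)^2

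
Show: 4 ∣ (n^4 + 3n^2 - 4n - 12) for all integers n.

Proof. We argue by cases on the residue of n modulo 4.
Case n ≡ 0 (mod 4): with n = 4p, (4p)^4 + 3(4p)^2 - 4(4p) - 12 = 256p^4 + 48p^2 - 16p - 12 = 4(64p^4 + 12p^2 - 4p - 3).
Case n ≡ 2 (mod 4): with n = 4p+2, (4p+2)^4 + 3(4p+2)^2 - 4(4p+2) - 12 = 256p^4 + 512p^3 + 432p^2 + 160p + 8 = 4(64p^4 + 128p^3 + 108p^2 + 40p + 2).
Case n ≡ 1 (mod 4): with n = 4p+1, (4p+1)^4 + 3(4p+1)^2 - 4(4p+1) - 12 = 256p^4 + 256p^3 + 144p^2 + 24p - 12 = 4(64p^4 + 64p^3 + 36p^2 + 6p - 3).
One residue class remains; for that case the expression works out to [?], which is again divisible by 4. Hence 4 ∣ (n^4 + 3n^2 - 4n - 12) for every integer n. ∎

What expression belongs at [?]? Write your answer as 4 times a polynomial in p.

The residues treated are {0, 2, 1}, so the missing case is n ≡ 3 (mod 4); write n = 4p+3.
Then (4p+3)^4 + 3(4p+3)^2 - 4(4p+3) - 12 = 256p^4 + 768p^3 + 912p^2 + 488p + 84 = 4(64p^4 + 192p^3 + 228p^2 + 122p + 21).

4(64p^4 + 192p^3 + 228p^2 + 122p + 21)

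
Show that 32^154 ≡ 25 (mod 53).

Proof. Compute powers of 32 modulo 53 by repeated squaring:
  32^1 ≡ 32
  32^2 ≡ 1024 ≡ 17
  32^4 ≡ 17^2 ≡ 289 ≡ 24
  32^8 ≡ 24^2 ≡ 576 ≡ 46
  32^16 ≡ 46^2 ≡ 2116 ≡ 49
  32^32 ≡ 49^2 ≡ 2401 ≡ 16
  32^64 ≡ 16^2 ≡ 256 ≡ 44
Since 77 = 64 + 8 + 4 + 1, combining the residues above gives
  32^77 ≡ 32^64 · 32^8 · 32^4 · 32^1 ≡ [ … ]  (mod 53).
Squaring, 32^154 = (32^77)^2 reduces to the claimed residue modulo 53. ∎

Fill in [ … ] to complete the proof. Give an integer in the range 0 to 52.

Multiply the listed residues: 44 · 46 · 24 · 32 = 2024 → 48576 → 1554432.
Reducing modulo 53: 1554432 = 29328·53 + 48, so 32^77 ≡ 48.

48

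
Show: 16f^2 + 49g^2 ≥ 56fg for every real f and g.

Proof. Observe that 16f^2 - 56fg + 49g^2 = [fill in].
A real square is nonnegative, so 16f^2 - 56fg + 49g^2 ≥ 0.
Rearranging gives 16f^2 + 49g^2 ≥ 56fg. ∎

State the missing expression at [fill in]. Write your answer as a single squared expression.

The leading and trailing coefficients are 4^2 and 7^2, and 56 = 2·4·7, so the trinomial is (4f - 7g)^2.
Hence 16f^2 - 56fg + 49g^2 ≥ 0.

(4f - 7g)^2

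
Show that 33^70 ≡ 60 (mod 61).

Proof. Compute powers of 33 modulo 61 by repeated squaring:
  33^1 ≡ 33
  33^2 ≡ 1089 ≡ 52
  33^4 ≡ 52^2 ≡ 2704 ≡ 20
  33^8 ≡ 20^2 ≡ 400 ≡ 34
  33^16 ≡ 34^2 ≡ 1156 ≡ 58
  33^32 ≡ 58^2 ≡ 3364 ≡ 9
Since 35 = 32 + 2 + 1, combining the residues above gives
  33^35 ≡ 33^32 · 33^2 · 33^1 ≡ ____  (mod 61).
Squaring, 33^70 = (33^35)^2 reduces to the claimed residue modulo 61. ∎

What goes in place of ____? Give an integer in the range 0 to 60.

11

33^32 · 33^2 · 33^1 ≡ 9 · 52 · 33 = 15444.
15444 mod 61 = 11, so 33^35 ≡ 11 (mod 61).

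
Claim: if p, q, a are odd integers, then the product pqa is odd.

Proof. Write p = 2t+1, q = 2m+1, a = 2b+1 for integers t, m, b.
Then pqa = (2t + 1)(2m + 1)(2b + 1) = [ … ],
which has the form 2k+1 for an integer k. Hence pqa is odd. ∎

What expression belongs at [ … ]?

(2t + 1)(2m + 1)(2b + 1) = 8bmt + 4bm + 4bt + 2b + 4mt + 2m + 2t + 1
= 2(4bmt + 2bm + 2bt + b + 2mt + m + t) + 1.
Since 4bmt + 2bm + 2bt + b + 2mt + m + t is an integer, the product is of the form 2k+1 for an integer k.

2(4bmt + 2bm + 2bt + b + 2mt + m + t) + 1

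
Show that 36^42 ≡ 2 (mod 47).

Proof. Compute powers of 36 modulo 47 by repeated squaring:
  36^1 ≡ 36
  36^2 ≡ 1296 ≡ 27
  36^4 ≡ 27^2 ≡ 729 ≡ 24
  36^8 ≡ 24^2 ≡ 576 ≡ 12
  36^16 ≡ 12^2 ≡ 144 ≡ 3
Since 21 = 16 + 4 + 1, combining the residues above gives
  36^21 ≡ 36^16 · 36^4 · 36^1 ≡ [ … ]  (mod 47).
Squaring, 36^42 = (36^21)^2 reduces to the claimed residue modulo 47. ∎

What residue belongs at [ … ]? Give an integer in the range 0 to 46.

7

Multiply the listed residues: 3 · 24 · 36 = 72 → 2592.
Reducing modulo 47: 2592 = 55·47 + 7, so 36^21 ≡ 7.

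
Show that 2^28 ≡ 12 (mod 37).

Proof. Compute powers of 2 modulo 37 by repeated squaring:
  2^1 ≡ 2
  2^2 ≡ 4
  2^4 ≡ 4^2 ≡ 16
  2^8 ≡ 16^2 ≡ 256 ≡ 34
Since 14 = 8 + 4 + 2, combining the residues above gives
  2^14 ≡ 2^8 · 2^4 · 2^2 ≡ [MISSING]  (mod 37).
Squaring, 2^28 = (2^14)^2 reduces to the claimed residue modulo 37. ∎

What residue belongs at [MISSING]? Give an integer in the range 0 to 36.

Multiply the listed residues: 34 · 16 · 4 = 544 → 2176.
Reducing modulo 37: 2176 = 58·37 + 30, so 2^14 ≡ 30.

30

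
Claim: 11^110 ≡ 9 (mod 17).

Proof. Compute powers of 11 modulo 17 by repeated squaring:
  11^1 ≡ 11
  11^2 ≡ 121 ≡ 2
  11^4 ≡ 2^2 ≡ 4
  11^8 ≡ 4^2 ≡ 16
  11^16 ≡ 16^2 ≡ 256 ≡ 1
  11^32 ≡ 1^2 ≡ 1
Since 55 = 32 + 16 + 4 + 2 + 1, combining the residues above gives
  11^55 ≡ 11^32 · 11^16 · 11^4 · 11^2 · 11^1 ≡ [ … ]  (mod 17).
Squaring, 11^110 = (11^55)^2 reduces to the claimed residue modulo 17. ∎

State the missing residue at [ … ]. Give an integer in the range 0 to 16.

11^32 · 11^16 · 11^4 · 11^2 · 11^1 ≡ 1 · 1 · 4 · 2 · 11 = 88.
88 mod 17 = 3, so 11^55 ≡ 3 (mod 17).

3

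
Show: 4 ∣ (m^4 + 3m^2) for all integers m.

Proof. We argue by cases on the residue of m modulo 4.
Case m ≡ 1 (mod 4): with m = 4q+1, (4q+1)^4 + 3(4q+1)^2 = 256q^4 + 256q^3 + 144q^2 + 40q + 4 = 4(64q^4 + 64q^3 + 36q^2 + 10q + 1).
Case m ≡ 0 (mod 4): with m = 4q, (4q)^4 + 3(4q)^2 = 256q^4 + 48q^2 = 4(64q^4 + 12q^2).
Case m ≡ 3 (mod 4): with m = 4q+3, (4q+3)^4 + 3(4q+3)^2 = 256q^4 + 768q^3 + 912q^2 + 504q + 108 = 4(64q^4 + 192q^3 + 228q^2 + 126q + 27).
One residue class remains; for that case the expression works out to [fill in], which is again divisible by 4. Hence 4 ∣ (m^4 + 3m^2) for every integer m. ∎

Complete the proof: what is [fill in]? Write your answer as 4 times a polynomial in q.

The residues treated are {1, 0, 3}, so the missing case is m ≡ 2 (mod 4); write m = 4q+2.
Then (4q+2)^4 + 3(4q+2)^2 = 256q^4 + 512q^3 + 432q^2 + 176q + 28 = 4(64q^4 + 128q^3 + 108q^2 + 44q + 7).

4(64q^4 + 128q^3 + 108q^2 + 44q + 7)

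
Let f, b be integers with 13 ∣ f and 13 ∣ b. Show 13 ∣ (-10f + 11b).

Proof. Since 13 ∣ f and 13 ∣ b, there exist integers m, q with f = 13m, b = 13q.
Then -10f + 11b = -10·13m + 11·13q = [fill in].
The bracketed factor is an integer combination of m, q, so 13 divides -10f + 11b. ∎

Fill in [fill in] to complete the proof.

13(-10m + 11q)

Pull the common 13 out of every term: -10·13m + 11·13q = 13(-10m + 11q).
-10m + 11q is an integer, which exhibits the divisibility.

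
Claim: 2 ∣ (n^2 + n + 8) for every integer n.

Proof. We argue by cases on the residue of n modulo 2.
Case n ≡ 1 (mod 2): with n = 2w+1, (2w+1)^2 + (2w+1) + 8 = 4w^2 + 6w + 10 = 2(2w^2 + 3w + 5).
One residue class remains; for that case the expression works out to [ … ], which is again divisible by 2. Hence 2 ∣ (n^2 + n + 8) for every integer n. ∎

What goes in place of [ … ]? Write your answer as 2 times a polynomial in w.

2(2w^2 + w + 4)

The residues treated are {1}, so the missing case is n ≡ 0 (mod 2); write n = 2w.
Then (2w)^2 + (2w) + 8 = 4w^2 + 2w + 8 = 2(2w^2 + w + 4).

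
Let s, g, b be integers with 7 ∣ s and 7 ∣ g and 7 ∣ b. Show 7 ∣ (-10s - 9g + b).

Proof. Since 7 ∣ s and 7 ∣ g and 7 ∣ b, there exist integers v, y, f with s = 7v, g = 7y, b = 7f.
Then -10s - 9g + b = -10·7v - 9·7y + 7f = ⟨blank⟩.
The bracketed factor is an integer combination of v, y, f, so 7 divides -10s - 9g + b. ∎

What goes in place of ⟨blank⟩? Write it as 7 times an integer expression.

Each term has a factor of 7: -10·7v - 9·7y + 7f = 7·(f - 10v - 9y).
Since f - 10v - 9y is an integer, 7 ∣ (-10s - 9g + b).

7(f - 10v - 9y)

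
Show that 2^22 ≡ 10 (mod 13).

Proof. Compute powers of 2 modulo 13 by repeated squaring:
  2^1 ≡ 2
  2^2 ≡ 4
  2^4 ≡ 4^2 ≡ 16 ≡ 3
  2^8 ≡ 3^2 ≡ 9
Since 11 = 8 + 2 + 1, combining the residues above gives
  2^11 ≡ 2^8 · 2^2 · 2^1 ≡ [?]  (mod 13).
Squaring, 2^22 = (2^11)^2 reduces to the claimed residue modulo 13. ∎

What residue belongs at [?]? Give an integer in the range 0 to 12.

7

2^8 · 2^2 · 2^1 ≡ 9 · 4 · 2 = 72.
72 mod 13 = 7, so 2^11 ≡ 7 (mod 13).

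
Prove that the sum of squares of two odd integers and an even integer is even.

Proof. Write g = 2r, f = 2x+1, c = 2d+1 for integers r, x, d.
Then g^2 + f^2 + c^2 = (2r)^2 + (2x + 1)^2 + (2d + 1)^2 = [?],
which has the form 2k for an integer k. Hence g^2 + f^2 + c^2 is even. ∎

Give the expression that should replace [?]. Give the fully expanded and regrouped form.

(2r)^2 + (2x + 1)^2 + (2d + 1)^2 = 4d^2 + 4d + 4r^2 + 4x^2 + 4x + 2
= 2(2d^2 + 2d + 2r^2 + 2x^2 + 2x + 1).
Since 2d^2 + 2d + 2r^2 + 2x^2 + 2x + 1 is an integer, the sum of squares is of the form 2k for an integer k.

2(2d^2 + 2d + 2r^2 + 2x^2 + 2x + 1)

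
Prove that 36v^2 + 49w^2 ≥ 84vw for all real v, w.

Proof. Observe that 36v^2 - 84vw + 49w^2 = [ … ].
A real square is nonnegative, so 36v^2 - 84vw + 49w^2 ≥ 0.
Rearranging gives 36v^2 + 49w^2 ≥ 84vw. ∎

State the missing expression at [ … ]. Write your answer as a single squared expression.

36v^2 - 84vw + 49w^2 is a perfect-square trinomial: the outer terms are (6v)^2 and (7w)^2, and the cross term is -2·6v·7w.
So 36v^2 - 84vw + 49w^2 = (6v - 7w)^2 ≥ 0.

(6v - 7w)^2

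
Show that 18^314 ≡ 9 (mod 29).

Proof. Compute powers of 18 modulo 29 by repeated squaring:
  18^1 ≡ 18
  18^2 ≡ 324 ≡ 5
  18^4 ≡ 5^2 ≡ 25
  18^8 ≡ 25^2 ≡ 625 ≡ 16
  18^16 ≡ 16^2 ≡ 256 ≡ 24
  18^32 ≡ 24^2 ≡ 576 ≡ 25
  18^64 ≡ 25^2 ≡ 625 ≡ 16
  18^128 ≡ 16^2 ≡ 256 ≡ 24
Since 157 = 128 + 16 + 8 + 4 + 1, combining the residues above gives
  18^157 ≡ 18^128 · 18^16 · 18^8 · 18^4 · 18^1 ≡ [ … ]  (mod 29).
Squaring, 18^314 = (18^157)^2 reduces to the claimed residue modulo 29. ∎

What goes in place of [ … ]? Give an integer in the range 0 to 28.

18^128 · 18^16 · 18^8 · 18^4 · 18^1 ≡ 24 · 24 · 16 · 25 · 18 = 4147200.
4147200 mod 29 = 26, so 18^157 ≡ 26 (mod 29).

26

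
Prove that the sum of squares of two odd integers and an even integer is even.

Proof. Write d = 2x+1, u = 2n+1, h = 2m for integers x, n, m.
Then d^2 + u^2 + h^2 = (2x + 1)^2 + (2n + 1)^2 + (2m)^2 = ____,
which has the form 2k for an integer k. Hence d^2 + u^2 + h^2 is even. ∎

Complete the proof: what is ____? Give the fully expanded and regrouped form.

2(2m^2 + 2n^2 + 2n + 2x^2 + 2x + 1)

Expanding: (2x + 1)^2 + (2n + 1)^2 + (2m)^2 = 4m^2 + 4n^2 + 4n + 4x^2 + 4x + 2.
Every term is even; pulling out the factor of 2 gives 2(2m^2 + 2n^2 + 2n + 2x^2 + 2x + 1).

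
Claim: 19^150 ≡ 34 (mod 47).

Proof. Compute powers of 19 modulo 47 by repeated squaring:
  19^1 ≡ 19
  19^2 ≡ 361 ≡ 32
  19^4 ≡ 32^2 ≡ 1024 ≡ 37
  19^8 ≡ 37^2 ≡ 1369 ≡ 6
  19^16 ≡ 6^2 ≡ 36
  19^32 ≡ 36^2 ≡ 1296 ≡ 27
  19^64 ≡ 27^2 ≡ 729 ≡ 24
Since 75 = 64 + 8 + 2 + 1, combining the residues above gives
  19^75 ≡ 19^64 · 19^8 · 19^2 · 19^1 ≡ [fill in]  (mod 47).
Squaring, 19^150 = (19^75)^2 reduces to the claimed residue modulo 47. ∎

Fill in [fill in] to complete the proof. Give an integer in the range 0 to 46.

38

19^64 · 19^8 · 19^2 · 19^1 ≡ 24 · 6 · 32 · 19 = 87552.
87552 mod 47 = 38, so 19^75 ≡ 38 (mod 47).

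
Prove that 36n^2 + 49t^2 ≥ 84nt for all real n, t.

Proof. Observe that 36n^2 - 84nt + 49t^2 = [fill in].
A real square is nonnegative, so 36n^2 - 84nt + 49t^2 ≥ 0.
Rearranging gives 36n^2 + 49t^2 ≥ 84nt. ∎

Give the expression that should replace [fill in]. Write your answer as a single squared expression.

The leading and trailing coefficients are 6^2 and 7^2, and 84 = 2·6·7, so the trinomial is (6n - 7t)^2.
Hence 36n^2 - 84nt + 49t^2 ≥ 0.

(6n - 7t)^2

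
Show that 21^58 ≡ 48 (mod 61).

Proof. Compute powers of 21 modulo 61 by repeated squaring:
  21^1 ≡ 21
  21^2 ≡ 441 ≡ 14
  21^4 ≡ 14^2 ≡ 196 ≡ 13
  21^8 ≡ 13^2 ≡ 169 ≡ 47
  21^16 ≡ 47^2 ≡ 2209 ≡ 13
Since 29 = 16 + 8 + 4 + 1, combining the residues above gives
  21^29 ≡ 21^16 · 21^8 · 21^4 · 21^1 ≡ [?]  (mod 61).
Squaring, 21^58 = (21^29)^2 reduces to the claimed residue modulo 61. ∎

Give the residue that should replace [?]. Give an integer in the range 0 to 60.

29

21^16 · 21^8 · 21^4 · 21^1 ≡ 13 · 47 · 13 · 21 = 166803.
166803 mod 61 = 29, so 21^29 ≡ 29 (mod 61).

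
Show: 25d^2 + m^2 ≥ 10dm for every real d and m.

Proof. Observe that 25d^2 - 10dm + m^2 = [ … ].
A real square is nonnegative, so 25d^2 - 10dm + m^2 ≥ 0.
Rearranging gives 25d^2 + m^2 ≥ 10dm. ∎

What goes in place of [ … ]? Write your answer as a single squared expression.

25d^2 - 10dm + m^2 is a perfect-square trinomial: the outer terms are (5d)^2 and (m)^2, and the cross term is -2·5d·m.
So 25d^2 - 10dm + m^2 = (5d - m)^2 ≥ 0.

(5d - m)^2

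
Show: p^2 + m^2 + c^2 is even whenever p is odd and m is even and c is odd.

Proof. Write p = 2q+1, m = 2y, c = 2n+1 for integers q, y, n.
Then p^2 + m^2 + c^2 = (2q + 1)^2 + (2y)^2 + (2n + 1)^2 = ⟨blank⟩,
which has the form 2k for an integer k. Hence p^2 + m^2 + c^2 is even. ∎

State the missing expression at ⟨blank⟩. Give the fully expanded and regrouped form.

(2q + 1)^2 + (2y)^2 + (2n + 1)^2 = 4n^2 + 4n + 4q^2 + 4q + 4y^2 + 2
= 2(2n^2 + 2n + 2q^2 + 2q + 2y^2 + 1).
Since 2n^2 + 2n + 2q^2 + 2q + 2y^2 + 1 is an integer, the sum of squares is of the form 2k for an integer k.

2(2n^2 + 2n + 2q^2 + 2q + 2y^2 + 1)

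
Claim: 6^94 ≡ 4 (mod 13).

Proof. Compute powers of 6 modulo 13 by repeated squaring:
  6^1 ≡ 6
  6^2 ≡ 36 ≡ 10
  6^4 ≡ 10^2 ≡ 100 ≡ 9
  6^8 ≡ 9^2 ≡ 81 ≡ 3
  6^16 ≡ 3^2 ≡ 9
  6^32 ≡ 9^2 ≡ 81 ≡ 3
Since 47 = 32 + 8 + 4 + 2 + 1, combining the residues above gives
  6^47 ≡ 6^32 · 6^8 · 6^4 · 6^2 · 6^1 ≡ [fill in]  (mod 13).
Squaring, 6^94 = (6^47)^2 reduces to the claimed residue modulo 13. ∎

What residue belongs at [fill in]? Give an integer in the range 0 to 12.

11

Multiply the listed residues: 3 · 3 · 9 · 10 · 6 = 9 → 81 → 810 → 4860.
Reducing modulo 13: 4860 = 373·13 + 11, so 6^47 ≡ 11.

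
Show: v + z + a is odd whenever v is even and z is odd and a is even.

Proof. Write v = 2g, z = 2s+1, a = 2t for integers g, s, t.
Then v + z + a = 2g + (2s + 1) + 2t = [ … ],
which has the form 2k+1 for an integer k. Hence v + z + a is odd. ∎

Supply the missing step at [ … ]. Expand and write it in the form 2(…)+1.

2(g + s + t) + 1

2g + (2s + 1) + 2t = 2g + 2s + 2t + 1
= 2(g + s + t) + 1.
Since g + s + t is an integer, the sum is of the form 2k+1 for an integer k.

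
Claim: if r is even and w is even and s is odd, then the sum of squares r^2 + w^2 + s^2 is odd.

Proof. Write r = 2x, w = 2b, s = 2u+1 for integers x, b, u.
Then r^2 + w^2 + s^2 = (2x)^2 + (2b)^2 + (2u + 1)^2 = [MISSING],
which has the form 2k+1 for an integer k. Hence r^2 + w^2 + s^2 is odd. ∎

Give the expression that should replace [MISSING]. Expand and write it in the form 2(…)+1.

2(2b^2 + 2u^2 + 2u + 2x^2) + 1

(2x)^2 + (2b)^2 + (2u + 1)^2 = 4b^2 + 4u^2 + 4u + 4x^2 + 1
= 2(2b^2 + 2u^2 + 2u + 2x^2) + 1.
Since 2b^2 + 2u^2 + 2u + 2x^2 is an integer, the sum of squares is of the form 2k+1 for an integer k.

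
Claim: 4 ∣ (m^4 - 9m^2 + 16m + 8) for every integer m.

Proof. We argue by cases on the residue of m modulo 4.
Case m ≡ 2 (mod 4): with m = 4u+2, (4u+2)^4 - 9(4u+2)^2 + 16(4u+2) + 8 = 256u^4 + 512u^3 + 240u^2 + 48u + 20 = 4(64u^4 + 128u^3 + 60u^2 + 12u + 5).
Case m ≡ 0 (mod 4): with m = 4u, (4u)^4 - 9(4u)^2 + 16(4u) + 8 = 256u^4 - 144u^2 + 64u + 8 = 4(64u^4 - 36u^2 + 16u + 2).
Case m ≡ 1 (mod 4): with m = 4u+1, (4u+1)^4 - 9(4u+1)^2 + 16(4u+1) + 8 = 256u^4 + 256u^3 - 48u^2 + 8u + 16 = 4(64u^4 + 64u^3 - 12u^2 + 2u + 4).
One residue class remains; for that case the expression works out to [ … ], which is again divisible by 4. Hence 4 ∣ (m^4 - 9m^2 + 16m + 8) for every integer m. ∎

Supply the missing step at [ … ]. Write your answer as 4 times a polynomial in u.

4(64u^4 + 192u^3 + 180u^2 + 70u + 14)

The residues treated are {2, 0, 1}, so the missing case is m ≡ 3 (mod 4); write m = 4u+3.
Then (4u+3)^4 - 9(4u+3)^2 + 16(4u+3) + 8 = 256u^4 + 768u^3 + 720u^2 + 280u + 56 = 4(64u^4 + 192u^3 + 180u^2 + 70u + 14).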